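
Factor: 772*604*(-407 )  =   - 189779216 = -2^4 * 11^1 * 37^1 * 151^1 * 193^1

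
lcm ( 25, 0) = 0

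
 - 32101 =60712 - 92813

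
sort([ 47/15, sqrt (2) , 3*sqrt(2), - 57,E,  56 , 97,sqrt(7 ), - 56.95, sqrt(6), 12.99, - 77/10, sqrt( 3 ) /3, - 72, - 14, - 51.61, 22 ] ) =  [-72, - 57, - 56.95, - 51.61, - 14, - 77/10 , sqrt(3) /3, sqrt( 2),sqrt(6), sqrt( 7 ) , E, 47/15, 3 * sqrt(2), 12.99 , 22,56, 97 ]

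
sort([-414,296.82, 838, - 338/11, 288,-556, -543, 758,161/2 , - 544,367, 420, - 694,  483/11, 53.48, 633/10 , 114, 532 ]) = [- 694, - 556,  -  544, - 543,  -  414,  -  338/11, 483/11, 53.48,633/10, 161/2, 114,288,296.82, 367, 420, 532 , 758 , 838 ]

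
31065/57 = 545  =  545.00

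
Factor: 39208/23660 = 58/35 = 2^1*5^( - 1)*7^(  -  1)*29^1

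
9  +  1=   10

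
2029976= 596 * 3406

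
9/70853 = 9/70853 = 0.00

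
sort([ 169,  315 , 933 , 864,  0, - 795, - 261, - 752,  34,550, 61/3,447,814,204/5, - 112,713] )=[ - 795, - 752, - 261, - 112,0,61/3,34,204/5,169, 315, 447,  550, 713 , 814, 864,933 ]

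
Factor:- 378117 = - 3^2 * 42013^1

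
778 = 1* 778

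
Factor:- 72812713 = - 72812713^1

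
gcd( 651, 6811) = 7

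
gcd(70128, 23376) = 23376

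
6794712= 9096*747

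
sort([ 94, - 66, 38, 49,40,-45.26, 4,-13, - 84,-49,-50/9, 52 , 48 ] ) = [ - 84, - 66, - 49, - 45.26, - 13, - 50/9, 4, 38,40, 48, 49, 52,  94]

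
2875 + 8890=11765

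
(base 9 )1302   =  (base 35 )RT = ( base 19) 2d5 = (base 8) 1716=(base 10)974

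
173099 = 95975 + 77124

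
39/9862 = 39/9862 = 0.00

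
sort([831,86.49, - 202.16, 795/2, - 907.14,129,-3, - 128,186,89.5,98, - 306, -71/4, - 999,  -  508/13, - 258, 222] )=[- 999, - 907.14,  -  306,-258, - 202.16, -128, - 508/13, - 71/4, - 3, 86.49, 89.5,98,129,186,  222 , 795/2,831 ]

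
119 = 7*17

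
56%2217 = 56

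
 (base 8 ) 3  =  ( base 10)3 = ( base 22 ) 3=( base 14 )3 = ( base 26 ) 3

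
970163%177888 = 80723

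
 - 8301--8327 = 26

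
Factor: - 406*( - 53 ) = 21518 = 2^1 * 7^1 *29^1*53^1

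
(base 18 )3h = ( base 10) 71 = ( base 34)23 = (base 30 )2b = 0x47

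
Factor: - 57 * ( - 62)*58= 204972 =2^2*3^1  *  19^1*29^1 * 31^1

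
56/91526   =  28/45763   =  0.00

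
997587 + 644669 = 1642256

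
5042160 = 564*8940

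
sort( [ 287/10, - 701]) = [  -  701,287/10]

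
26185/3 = 26185/3 = 8728.33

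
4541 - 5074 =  -533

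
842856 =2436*346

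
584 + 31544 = 32128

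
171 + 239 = 410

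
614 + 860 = 1474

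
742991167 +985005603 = 1727996770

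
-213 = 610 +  - 823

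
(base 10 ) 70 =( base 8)106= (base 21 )37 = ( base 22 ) 34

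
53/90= 53/90 = 0.59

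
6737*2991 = 20150367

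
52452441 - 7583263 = 44869178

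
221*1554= 343434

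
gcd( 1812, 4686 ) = 6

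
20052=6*3342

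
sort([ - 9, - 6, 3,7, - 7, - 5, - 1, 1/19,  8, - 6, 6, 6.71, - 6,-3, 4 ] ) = [ - 9 ,-7, - 6, - 6, - 6,-5,- 3, - 1, 1/19, 3,4,6 , 6.71,7, 8 ]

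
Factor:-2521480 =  - 2^3*5^1*13^2 * 373^1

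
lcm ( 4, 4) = 4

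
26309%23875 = 2434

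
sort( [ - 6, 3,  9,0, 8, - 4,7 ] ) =[ - 6 , - 4,0,  3 , 7, 8 , 9]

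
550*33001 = 18150550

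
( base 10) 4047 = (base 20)A27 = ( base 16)FCF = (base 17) E01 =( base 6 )30423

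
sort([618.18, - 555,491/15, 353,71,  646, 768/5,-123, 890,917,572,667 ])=[ - 555,-123,  491/15, 71, 768/5, 353  ,  572,618.18,  646,667,890, 917 ] 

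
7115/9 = 790 + 5/9 = 790.56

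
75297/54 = 1394 + 7/18 = 1394.39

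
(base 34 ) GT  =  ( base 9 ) 706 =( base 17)1gc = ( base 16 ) 23d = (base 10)573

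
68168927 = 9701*7027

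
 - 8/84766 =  - 1+42379/42383  =  - 0.00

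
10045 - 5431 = 4614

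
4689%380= 129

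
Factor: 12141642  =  2^1*3^1*2023607^1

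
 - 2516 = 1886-4402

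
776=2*388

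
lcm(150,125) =750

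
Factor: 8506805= 5^1*1701361^1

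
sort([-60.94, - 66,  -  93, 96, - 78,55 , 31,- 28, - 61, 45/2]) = [-93,-78, - 66, - 61,- 60.94, - 28, 45/2, 31, 55, 96]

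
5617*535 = 3005095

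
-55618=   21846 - 77464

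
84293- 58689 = 25604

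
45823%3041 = 208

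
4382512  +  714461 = 5096973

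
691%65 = 41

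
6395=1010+5385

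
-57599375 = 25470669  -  83070044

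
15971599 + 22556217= 38527816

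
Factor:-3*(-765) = 2295 = 3^3*5^1*17^1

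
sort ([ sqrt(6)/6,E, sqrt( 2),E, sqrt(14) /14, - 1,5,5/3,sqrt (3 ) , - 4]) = [ - 4, - 1,sqrt( 14)/14, sqrt( 6)/6, sqrt( 2), 5/3, sqrt( 3), E,E, 5]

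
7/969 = 7/969=0.01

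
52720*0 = 0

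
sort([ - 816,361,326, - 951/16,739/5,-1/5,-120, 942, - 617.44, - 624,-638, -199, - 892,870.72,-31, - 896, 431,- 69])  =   [-896, - 892, - 816, - 638, - 624, -617.44, - 199, - 120,-69,  -  951/16, - 31,-1/5,739/5,326,361,431, 870.72, 942]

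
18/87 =6/29 = 0.21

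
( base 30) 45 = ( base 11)104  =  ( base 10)125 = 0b1111101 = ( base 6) 325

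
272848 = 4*68212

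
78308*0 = 0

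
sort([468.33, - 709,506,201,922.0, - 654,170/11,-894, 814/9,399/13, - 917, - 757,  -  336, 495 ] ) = [ - 917, - 894,-757,  -  709,-654, - 336, 170/11,399/13, 814/9, 201,468.33,495,506,922.0 ] 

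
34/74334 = 17/37167 = 0.00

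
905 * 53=47965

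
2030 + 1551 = 3581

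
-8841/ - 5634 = 1 + 1069/1878  =  1.57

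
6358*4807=30562906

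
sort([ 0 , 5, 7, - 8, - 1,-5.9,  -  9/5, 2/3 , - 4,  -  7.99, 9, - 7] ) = [ - 8, -7.99, - 7, - 5.9, - 4, - 9/5,  -  1,0,  2/3, 5,7 , 9 ]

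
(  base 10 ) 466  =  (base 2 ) 111010010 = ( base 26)ho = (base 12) 32A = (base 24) JA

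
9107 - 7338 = 1769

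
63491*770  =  48888070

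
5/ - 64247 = - 1  +  64242/64247 = - 0.00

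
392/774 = 196/387 = 0.51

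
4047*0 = 0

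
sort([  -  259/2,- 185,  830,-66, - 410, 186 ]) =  [-410, - 185, - 259/2, - 66,186,  830] 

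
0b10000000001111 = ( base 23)FBJ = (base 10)8207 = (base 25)D37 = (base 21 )ich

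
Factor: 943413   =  3^1*157^1 * 2003^1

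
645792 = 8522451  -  7876659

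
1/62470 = 1/62470=0.00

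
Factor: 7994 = 2^1* 7^1*571^1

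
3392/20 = 169 + 3/5 =169.60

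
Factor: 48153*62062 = 2988471486 = 2^1*3^1 * 7^2 * 11^1*13^1*31^1*2293^1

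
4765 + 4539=9304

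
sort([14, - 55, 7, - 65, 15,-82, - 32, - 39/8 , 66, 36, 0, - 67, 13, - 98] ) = [ - 98,-82, - 67, - 65, - 55, - 32, - 39/8, 0,7,13, 14,15, 36, 66]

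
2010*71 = 142710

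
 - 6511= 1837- 8348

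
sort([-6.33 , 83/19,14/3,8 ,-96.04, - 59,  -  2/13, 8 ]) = [ - 96.04,-59, - 6.33, - 2/13,  83/19,  14/3,8,8]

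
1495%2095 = 1495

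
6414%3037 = 340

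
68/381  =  68/381 =0.18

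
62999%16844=12467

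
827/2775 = 827/2775 = 0.30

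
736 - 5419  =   - 4683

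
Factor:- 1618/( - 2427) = 2/3 = 2^1 * 3^( - 1) 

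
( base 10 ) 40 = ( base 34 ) 16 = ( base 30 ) 1A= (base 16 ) 28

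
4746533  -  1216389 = 3530144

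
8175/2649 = 3 + 76/883 = 3.09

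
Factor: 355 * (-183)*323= - 3^1*5^1*17^1 * 19^1*61^1*71^1  =  - 20983695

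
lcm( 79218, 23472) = 633744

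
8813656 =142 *62068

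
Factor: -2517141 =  - 3^1*11^1*83^1 * 919^1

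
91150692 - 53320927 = 37829765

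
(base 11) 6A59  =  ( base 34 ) 80c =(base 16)242C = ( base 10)9260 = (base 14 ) 3536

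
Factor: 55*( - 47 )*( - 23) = 59455 = 5^1*11^1*23^1*47^1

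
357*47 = 16779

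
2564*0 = 0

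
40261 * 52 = 2093572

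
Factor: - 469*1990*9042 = -8438989020 = - 2^2*3^1*5^1*  7^1*11^1*67^1*137^1 * 199^1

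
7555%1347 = 820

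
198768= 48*4141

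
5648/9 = 5648/9= 627.56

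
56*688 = 38528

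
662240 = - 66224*( - 10 ) 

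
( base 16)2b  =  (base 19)25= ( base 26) 1h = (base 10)43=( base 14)31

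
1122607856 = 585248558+537359298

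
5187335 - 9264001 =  - 4076666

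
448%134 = 46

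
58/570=29/285 = 0.10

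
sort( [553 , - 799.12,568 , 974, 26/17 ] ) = [ - 799.12,26/17, 553,568, 974 ] 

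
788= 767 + 21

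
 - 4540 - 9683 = - 14223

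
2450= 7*350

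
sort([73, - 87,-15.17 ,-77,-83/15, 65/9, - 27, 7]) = [ - 87,-77,-27, - 15.17, - 83/15, 7,65/9,73]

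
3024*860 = 2600640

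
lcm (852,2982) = 5964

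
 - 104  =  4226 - 4330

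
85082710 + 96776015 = 181858725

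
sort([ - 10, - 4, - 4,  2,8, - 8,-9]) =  [ - 10,-9, - 8, - 4, - 4,2, 8] 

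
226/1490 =113/745 = 0.15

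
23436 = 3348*7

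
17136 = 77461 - 60325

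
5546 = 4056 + 1490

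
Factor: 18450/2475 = 82/11 = 2^1*11^( - 1)*41^1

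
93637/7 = 93637/7 = 13376.71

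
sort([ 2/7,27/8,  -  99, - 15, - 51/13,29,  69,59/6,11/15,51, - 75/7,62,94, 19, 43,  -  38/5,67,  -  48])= [  -  99,-48, - 15, - 75/7,  -  38/5, - 51/13,2/7,11/15,  27/8, 59/6,19, 29,43,  51  ,  62 , 67,  69, 94 ]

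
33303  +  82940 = 116243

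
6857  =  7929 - 1072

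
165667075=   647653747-481986672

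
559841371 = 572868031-13026660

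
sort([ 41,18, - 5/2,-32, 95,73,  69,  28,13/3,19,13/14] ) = [ - 32, - 5/2, 13/14,13/3,18,19,28 , 41,69,73 , 95]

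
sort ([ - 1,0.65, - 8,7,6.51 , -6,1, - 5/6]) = [-8, - 6, - 1,-5/6,0.65, 1,6.51, 7] 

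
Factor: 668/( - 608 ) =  - 167/152=- 2^ ( - 3)*19^ ( - 1 )*167^1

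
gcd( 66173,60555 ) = 1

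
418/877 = 418/877 = 0.48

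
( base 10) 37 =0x25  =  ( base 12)31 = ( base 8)45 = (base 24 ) 1d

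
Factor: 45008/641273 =2^4 * 29^1*97^1 * 433^( - 1 )* 1481^ (-1 ) 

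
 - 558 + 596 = 38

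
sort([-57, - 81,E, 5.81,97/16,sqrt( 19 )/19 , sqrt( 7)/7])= [ - 81, - 57, sqrt(19 )/19,sqrt (7 ) /7, E,  5.81, 97/16 ] 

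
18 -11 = 7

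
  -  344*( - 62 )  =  21328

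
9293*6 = 55758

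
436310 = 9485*46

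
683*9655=6594365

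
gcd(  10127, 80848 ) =1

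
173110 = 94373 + 78737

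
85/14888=85/14888 = 0.01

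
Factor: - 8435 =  - 5^1*7^1 *241^1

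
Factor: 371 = 7^1*53^1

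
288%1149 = 288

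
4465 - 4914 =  - 449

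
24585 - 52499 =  - 27914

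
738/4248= 41/236 = 0.17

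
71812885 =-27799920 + 99612805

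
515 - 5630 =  - 5115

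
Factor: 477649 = 17^1*28097^1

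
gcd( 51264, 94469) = 1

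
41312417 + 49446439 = 90758856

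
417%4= 1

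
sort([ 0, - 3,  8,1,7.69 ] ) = [-3,0, 1,  7.69,8 ]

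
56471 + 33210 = 89681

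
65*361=23465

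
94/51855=94/51855 =0.00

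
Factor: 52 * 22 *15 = 17160 = 2^3*3^1*5^1*11^1*13^1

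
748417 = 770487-22070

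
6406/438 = 14 + 137/219 = 14.63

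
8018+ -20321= -12303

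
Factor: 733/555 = 3^( - 1 ) * 5^( - 1 )*37^(  -  1)* 733^1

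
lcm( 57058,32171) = 3024074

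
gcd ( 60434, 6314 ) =902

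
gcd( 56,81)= 1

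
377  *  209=78793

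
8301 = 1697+6604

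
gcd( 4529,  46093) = 1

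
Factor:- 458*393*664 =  - 119516016 = - 2^4*3^1*83^1*131^1*229^1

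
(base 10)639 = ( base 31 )kj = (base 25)10e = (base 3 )212200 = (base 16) 27f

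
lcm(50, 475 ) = 950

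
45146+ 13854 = 59000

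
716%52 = 40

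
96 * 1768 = 169728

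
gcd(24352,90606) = 2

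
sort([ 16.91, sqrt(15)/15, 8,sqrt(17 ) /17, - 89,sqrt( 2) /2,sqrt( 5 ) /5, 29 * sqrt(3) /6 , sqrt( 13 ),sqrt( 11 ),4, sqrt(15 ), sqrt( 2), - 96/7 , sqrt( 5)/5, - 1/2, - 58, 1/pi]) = [ - 89, - 58, - 96/7, - 1/2, sqrt( 17 ) /17 , sqrt( 15) /15, 1/pi,sqrt(5 )/5, sqrt(5)/5 , sqrt(2)/2,  sqrt(2),sqrt(11 ),sqrt(13 ),sqrt(15),4, 8,29*sqrt(3 )/6,16.91]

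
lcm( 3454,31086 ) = 31086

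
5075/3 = 1691 + 2/3 = 1691.67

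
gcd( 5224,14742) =2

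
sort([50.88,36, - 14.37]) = [ - 14.37,36, 50.88 ] 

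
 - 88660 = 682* (  -  130)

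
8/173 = 8/173 = 0.05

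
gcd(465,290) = 5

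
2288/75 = 2288/75 =30.51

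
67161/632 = 106+169/632 = 106.27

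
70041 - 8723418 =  - 8653377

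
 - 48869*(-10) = 488690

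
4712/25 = 188  +  12/25  =  188.48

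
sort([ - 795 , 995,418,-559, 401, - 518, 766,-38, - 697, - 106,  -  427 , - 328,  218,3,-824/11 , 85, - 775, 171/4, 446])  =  [ - 795, - 775, -697, - 559 , - 518, - 427, - 328, - 106, - 824/11, - 38,3,171/4, 85, 218,401, 418, 446, 766, 995 ] 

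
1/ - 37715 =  - 1 + 37714/37715  =  - 0.00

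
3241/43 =3241/43  =  75.37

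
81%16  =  1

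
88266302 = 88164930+101372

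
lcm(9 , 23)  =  207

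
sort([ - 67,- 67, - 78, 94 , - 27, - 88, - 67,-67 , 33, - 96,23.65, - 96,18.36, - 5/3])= [ - 96, - 96, - 88, - 78, - 67, - 67,-67, -67, - 27,- 5/3, 18.36, 23.65, 33, 94]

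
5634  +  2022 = 7656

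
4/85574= 2/42787=0.00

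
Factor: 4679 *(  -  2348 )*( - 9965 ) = 109478399780 = 2^2 * 5^1*587^1*1993^1*4679^1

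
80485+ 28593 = 109078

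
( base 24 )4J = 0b1110011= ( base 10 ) 115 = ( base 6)311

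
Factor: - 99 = -3^2*11^1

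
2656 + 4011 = 6667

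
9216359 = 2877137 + 6339222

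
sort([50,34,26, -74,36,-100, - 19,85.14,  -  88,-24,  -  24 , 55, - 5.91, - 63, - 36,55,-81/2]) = [-100,-88, - 74 , - 63, -81/2,-36,-24, - 24 ,-19,  -  5.91,26,34,  36,  50, 55,55, 85.14] 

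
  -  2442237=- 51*47887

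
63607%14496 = 5623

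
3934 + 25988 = 29922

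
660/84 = 55/7= 7.86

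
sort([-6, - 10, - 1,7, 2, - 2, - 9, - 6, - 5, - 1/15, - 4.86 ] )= [ - 10,-9, - 6, - 6, - 5, - 4.86, - 2, - 1, - 1/15,2, 7 ]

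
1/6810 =1/6810= 0.00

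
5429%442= 125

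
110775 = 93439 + 17336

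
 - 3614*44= - 159016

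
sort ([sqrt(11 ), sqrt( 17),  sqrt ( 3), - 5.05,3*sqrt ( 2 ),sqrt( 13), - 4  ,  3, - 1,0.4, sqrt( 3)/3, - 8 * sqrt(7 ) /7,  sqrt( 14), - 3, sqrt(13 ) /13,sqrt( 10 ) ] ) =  [  -  5.05, - 4,-8*sqrt(7)/7, - 3, - 1, sqrt(13 ) /13, 0.4, sqrt( 3)/3, sqrt(3),3, sqrt( 10),sqrt(11),sqrt(13 ),  sqrt(14),  sqrt( 17),3*sqrt (2)] 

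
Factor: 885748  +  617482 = 1503230 = 2^1*5^1*150323^1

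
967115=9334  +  957781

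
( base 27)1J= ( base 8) 56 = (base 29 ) 1h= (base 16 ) 2E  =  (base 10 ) 46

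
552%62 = 56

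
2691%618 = 219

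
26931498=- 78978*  ( - 341 ) 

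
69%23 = 0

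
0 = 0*228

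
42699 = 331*129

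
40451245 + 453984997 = 494436242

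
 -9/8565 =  - 1 + 2852/2855 = - 0.00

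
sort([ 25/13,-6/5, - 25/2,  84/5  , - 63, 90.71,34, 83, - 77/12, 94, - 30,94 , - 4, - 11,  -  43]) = [ - 63, -43, - 30,  -  25/2,-11, - 77/12,-4,  -  6/5, 25/13, 84/5,34,83, 90.71,94,94]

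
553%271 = 11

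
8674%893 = 637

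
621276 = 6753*92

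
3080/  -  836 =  - 4 + 6/19 = - 3.68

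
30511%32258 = 30511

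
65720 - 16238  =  49482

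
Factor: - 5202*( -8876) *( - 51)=- 2^3*3^3*7^1*  17^3*317^1=- 2354820552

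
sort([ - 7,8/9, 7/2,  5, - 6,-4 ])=[-7,-6, - 4,8/9, 7/2,5] 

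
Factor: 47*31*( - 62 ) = - 2^1*31^2*47^1 = - 90334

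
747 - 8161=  - 7414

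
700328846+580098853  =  1280427699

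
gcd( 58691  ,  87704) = 19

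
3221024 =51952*62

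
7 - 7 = 0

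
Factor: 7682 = 2^1*23^1 * 167^1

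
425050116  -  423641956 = 1408160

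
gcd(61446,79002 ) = 8778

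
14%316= 14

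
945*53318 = 50385510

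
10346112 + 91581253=101927365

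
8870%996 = 902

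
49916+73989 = 123905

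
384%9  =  6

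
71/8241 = 71/8241 = 0.01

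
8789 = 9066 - 277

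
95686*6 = 574116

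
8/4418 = 4/2209 =0.00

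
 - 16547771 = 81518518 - 98066289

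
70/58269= 70/58269=   0.00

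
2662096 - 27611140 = -24949044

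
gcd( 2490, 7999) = 1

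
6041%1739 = 824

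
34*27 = 918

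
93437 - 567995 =-474558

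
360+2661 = 3021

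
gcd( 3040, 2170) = 10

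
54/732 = 9/122 =0.07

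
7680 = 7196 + 484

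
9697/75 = 129 + 22/75 = 129.29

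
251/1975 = 251/1975 = 0.13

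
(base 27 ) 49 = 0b1110101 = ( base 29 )41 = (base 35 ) 3c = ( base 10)117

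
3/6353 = 3/6353 = 0.00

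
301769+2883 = 304652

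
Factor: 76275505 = 5^1 * 15255101^1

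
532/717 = 532/717 = 0.74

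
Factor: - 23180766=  - 2^1*3^1*7^1*547^1*1009^1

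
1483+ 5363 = 6846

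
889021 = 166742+722279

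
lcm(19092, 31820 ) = 95460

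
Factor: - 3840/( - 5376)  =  5^1*7^( - 1)  =  5/7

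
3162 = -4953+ 8115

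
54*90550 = 4889700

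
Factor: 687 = 3^1 * 229^1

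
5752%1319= 476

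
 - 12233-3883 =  - 16116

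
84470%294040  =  84470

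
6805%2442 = 1921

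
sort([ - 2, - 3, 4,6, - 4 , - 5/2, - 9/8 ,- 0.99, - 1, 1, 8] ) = [ - 4 , - 3, - 5/2, - 2, - 9/8, - 1  , - 0.99,1,4, 6, 8]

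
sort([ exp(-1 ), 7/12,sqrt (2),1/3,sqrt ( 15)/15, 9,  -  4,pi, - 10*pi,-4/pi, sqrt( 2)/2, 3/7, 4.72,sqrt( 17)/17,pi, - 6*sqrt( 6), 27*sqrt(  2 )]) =[ - 10*pi,-6*sqrt (6),  -  4,-4/pi, sqrt(17 ) /17,sqrt(15)/15, 1/3,exp( - 1 ),3/7,7/12, sqrt(2)/2,sqrt ( 2 ),  pi,pi,4.72,9, 27*sqrt( 2 )] 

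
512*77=39424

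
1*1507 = 1507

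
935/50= 18 + 7/10 = 18.70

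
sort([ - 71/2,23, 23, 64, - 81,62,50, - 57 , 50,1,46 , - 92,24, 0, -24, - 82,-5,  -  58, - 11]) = [  -  92, - 82 , - 81,-58, - 57, - 71/2, - 24, - 11, -5, 0,1, 23,23,24, 46, 50, 50,62,64]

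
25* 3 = 75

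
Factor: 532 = 2^2*7^1*19^1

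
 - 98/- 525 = 14/75 = 0.19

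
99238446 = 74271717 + 24966729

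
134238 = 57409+76829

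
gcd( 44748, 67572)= 36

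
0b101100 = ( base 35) 19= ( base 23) 1l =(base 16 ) 2C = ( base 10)44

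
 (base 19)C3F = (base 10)4404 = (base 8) 10464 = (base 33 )41F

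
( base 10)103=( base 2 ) 1100111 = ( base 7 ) 205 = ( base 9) 124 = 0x67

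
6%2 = 0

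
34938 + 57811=92749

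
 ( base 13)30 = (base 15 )29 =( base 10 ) 39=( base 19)21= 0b100111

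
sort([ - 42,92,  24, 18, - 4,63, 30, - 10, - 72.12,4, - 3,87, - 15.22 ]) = [ - 72.12, - 42, - 15.22, - 10 , - 4,-3,  4, 18,24,30,63 , 87, 92 ]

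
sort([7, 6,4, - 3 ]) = [ - 3 , 4,6, 7] 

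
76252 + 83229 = 159481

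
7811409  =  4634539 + 3176870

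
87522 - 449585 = -362063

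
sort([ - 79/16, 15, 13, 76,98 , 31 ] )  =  [-79/16, 13,15, 31, 76,98 ]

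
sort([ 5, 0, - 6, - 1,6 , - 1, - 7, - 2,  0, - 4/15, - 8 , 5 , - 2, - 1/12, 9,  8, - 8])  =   [- 8, - 8, - 7, - 6, - 2 , - 2, - 1, - 1, - 4/15,-1/12, 0, 0, 5,5 , 6,8 , 9]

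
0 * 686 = 0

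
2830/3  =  943 + 1/3= 943.33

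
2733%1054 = 625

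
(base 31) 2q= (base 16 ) 58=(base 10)88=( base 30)2S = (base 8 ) 130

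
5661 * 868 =4913748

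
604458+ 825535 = 1429993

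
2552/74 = 1276/37 = 34.49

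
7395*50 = 369750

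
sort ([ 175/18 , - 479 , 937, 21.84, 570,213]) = [  -  479 , 175/18, 21.84,213, 570, 937 ] 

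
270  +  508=778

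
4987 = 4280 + 707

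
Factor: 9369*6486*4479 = 2^1*3^5*23^1*47^1*347^1 * 1493^1= 272176888986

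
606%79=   53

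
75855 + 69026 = 144881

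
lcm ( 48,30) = 240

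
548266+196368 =744634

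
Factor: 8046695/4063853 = 5^1*17^1*19^(-1)* 137^1 *691^1*213887^( - 1) 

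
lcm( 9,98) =882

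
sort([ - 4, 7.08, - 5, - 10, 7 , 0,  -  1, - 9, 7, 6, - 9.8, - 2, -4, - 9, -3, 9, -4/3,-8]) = [-10, - 9.8, - 9, - 9, - 8,  -  5,  -  4, - 4,-3 , - 2,-4/3, - 1, 0,  6, 7, 7, 7.08,9]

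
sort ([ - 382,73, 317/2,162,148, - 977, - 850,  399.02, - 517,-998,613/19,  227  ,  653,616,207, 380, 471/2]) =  [ - 998, - 977, - 850,  -  517,-382, 613/19,73,148, 317/2,162, 207,227 , 471/2,380,399.02, 616,653] 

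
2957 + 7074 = 10031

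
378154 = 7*54022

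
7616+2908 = 10524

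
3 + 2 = 5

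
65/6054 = 65/6054  =  0.01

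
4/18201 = 4/18201 = 0.00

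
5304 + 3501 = 8805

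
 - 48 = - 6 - 42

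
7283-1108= 6175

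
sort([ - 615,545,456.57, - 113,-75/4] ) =[-615, - 113, - 75/4,456.57,545 ]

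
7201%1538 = 1049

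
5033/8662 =5033/8662 = 0.58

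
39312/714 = 936/17 = 55.06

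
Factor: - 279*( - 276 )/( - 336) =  - 2^(  -  2 )*3^2*7^(- 1) * 23^1*31^1 = - 6417/28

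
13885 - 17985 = - 4100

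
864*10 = 8640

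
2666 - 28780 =-26114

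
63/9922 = 63/9922 = 0.01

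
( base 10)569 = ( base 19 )1AI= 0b1000111001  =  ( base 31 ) IB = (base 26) LN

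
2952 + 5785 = 8737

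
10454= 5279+5175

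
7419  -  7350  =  69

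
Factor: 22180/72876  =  5545/18219 = 3^(  -  1)* 5^1*1109^1* 6073^( - 1) 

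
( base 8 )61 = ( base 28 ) 1L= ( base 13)3A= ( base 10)49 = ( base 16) 31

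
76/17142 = 38/8571= 0.00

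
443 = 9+434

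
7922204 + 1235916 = 9158120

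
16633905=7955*2091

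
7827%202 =151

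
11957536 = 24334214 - 12376678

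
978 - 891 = 87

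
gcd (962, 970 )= 2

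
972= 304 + 668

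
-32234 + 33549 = 1315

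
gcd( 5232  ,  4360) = 872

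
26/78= 1/3 = 0.33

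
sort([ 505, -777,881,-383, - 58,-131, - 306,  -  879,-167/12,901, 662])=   [ - 879,-777,-383,-306, - 131,-58 , - 167/12, 505, 662, 881, 901 ] 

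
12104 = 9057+3047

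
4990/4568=1 + 211/2284 = 1.09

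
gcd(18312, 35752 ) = 872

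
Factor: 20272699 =20272699^1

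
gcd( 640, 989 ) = 1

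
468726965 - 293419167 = 175307798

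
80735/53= 1523 + 16/53 = 1523.30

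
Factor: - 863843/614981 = - 614981^( - 1)*863843^1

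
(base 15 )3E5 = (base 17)316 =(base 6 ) 4042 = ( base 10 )890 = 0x37A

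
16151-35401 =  - 19250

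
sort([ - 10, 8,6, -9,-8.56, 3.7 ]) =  [ - 10, - 9, - 8.56, 3.7,6, 8]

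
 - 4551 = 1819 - 6370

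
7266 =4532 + 2734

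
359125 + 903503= 1262628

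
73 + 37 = 110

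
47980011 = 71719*669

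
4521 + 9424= 13945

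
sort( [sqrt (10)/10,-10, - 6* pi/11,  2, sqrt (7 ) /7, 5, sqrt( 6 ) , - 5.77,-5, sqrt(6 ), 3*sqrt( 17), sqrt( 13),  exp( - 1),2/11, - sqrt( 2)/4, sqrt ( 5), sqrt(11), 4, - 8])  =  [-10,- 8, -5.77 , - 5, - 6*pi/11, - sqrt( 2 ) /4, 2/11,sqrt( 10 ) /10, exp( - 1 ),  sqrt( 7 )/7, 2, sqrt ( 5),  sqrt(6), sqrt( 6),sqrt (11), sqrt( 13 ), 4, 5, 3*sqrt( 17 ) ] 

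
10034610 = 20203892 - 10169282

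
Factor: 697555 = 5^1*139511^1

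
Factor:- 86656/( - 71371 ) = 2^7*149^ ( - 1)*479^( - 1)*677^1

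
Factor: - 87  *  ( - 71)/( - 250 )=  - 2^( - 1) *3^1 * 5^ (- 3 )*29^1*71^1=- 6177/250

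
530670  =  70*7581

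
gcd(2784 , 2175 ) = 87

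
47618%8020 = 7518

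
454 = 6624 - 6170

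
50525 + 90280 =140805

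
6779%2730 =1319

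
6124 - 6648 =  - 524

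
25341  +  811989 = 837330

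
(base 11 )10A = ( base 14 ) 95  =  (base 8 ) 203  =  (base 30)4B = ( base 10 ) 131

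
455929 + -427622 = 28307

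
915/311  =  915/311 = 2.94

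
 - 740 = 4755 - 5495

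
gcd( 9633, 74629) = 1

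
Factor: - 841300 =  - 2^2*5^2*47^1*179^1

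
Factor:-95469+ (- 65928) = - 161397 = -3^2*79^1*227^1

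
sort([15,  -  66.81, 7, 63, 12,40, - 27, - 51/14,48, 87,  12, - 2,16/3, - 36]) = [ - 66.81, - 36, -27,- 51/14, - 2, 16/3, 7, 12,12,15, 40, 48, 63, 87] 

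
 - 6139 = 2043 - 8182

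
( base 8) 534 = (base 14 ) 1AC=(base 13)20A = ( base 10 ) 348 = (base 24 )EC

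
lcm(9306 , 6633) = 623502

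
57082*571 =32593822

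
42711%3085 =2606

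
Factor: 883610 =2^1*5^1*7^1*13^1*971^1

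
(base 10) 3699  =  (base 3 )12002000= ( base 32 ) 3JJ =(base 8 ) 7163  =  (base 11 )2863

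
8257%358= 23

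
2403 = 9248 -6845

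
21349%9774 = 1801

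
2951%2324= 627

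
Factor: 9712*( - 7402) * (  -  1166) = 2^6*11^1*  53^1*607^1*3701^1 = 83821669184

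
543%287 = 256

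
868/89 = 868/89 = 9.75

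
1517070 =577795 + 939275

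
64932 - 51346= 13586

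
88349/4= 22087+1/4=22087.25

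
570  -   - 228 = 798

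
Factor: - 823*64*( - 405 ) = 21332160 = 2^6 * 3^4*5^1*823^1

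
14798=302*49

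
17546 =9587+7959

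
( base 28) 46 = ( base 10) 118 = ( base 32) 3M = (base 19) 64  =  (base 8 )166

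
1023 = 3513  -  2490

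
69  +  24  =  93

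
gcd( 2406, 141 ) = 3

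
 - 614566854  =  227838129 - 842404983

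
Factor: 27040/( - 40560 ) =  - 2^1*3^( - 1)=- 2/3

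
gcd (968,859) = 1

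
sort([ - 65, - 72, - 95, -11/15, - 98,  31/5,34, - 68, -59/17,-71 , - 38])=[  -  98, - 95,-72, - 71 , -68, - 65, - 38  , - 59/17 , - 11/15, 31/5, 34]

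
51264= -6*( - 8544)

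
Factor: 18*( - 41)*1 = - 738 = - 2^1*3^2*41^1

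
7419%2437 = 108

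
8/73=8/73 = 0.11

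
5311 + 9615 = 14926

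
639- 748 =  - 109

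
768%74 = 28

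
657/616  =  657/616 = 1.07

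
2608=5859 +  - 3251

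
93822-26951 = 66871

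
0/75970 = 0 = 0.00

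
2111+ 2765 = 4876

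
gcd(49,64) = 1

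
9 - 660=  - 651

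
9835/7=1405  =  1405.00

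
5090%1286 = 1232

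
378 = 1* 378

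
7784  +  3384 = 11168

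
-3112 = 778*( - 4)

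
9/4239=1/471 = 0.00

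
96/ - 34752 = - 1 + 361/362  =  - 0.00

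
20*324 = 6480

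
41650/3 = 13883 + 1/3 = 13883.33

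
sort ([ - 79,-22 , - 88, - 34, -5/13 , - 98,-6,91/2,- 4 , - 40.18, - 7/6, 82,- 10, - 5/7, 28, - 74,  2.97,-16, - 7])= [- 98, - 88,  -  79, - 74, - 40.18,- 34, - 22,-16, - 10, - 7, - 6, - 4, - 7/6, -5/7, - 5/13,2.97,28,91/2,82]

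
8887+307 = 9194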